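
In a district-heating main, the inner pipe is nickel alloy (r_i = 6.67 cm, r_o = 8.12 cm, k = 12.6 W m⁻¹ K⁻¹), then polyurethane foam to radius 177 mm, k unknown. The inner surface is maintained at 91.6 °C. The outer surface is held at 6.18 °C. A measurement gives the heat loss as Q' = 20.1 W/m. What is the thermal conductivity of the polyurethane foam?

k = 0.0292 W/m·K

ΣR = ΔT/Q' = |91.6 − 6.18|/20.1 = 4.250 m·K/W
Known resistances:
  R'_nickel alloy = ln(0.0812/0.0667)/(2πk) = 0.1967/(2π·12.6) = 0.002485 m·K/W
R_polyurethane foam = ΣR − ΣR_known = 4.250 − 0.002485 = 4.248 m·K/W
ln(r₂/r₁)/(2πk) = 4.248 ⇒ k = 0.7792/(2π·4.248) = 0.0292 W/m·K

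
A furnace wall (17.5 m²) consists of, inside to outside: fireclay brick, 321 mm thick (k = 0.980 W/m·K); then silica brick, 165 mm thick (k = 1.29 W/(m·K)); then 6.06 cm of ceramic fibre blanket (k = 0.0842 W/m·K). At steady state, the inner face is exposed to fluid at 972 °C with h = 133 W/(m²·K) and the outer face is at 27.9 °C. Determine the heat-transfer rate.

Series thermal resistances, inner to outer:
  R_conv,in = 1/(hA) = 1/(133·17.5) = 4.296×10^-4 K/W
  R_fireclay brick = L/(kA) = 0.321/(0.980·17.5) = 0.01872 K/W
  R_silica brick = L/(kA) = 0.165/(1.29·17.5) = 0.007309 K/W
  R_ceramic fibre blanket = L/(kA) = 0.0606/(0.0842·17.5) = 0.04113 K/W
ΣR = 4.296×10^-4 + 0.01872 + 0.007309 + 0.04113 = 0.06759 K/W
Q = ΔT/ΣR = (972 °C − 27.9 °C)/0.06759 = 14000 W

Q = 14.0 kW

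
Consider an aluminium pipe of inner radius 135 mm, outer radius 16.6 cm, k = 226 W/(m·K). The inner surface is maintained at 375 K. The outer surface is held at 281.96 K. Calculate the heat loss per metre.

Q' = 639 kW/m

Q' = 2πk·ΔT/ln(r₂/r₁) = 2π × 226 × 93.04 / ln(0.166/0.135) = 6.39×10^5 W/m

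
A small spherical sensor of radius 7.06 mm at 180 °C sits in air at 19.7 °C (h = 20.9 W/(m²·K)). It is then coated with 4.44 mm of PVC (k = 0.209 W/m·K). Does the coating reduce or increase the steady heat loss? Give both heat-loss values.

increases: 2.10 → 3.23 W

Critical radius for a sphere: r_cr = 2k/h = 0.0200 m = 2.00 cm.
Outer radius after coating: r₂ = 0.00706 + 0.00444 = 0.01150 m.
Since r₁ < r_cr and r₂ ≤ r_cr, the coating moves toward the maximum at r_cr — heat loss rises.
Bare: R = 1/(4πr₁²h) = 76.39 K/W; Q = 160.3/76.39 = 2.10 W.
Coated: R = R_cond + R_conv = 49.61 K/W; Q = 160.3/49.61 = 3.23 W.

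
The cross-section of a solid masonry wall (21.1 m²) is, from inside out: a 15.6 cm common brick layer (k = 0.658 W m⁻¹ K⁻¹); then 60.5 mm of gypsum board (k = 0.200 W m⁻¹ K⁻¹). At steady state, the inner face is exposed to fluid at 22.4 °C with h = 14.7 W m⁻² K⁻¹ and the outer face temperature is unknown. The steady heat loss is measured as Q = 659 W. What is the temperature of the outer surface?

T_out = 3.42 °C

Series resistances:
  R_conv,in = 1/(hA) = 1/(14.7·21.1) = 0.003224 K/W
  R_common brick = L/(kA) = 0.156/(0.658·21.1) = 0.01124 K/W
  R_gypsum board = L/(kA) = 0.0605/(0.200·21.1) = 0.01434 K/W
ΣR = 0.02880 K/W
ΔT = Q·ΣR = 659 × 0.02880 = 18.98 K
Heat flows outward, so T_out = T_in − ΔT = 22.4 − 18.98 = 3.42 °C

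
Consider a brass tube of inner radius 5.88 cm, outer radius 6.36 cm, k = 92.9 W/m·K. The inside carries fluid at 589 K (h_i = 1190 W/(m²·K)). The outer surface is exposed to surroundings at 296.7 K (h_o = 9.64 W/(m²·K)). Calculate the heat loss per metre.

Series thermal resistances, inner to outer:
  R'_conv,in = 1/(2πr h) = 1/(2π·0.0588·1190) = 0.002275 m·K/W
  R'_brass = ln(0.0636/0.0588)/(2πk) = 0.07847/(2π·92.9) = 1.344×10^-4 m·K/W
  R'_conv,out = 1/(2πr h) = 1/(2π·0.0636·9.64) = 0.2596 m·K/W
ΣR = 0.002275 + 1.344×10^-4 + 0.2596 = 0.2620 m·K/W
Q' = ΔT/ΣR = (589 K − 296.7 K)/0.2620 = 1120 W/m

Q' = 1120 W/m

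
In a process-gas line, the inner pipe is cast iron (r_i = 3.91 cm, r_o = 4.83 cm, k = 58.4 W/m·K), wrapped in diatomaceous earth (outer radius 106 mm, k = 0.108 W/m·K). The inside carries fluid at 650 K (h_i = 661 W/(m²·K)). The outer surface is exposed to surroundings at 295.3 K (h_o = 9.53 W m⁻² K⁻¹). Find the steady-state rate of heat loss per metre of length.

Q' = 268 W/m

Series thermal resistances, inner to outer:
  R'_conv,in = 1/(2πr h) = 1/(2π·0.0391·661) = 0.006158 m·K/W
  R'_cast iron = ln(0.0483/0.0391)/(2πk) = 0.2113/(2π·58.4) = 5.759×10^-4 m·K/W
  R'_diatomaceous earth = ln(0.106/0.0483)/(2πk) = 0.7860/(2π·0.108) = 1.158 m·K/W
  R'_conv,out = 1/(2πr h) = 1/(2π·0.106·9.53) = 0.1576 m·K/W
ΣR = 0.006158 + 5.759×10^-4 + 1.158 + 0.1576 = 1.322 m·K/W
Q' = ΔT/ΣR = (650 K − 295.3 K)/1.322 = 268 W/m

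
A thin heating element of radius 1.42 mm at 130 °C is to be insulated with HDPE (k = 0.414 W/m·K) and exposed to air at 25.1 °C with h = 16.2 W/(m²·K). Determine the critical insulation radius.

For a cylinder, r_cr = k_ins/h = 0.414/16.2 = 0.0256 m = 2.56 cm

r_cr = 2.56 cm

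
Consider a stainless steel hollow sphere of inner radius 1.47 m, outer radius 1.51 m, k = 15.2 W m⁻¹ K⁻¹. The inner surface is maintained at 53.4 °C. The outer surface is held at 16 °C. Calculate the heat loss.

Q = 3.96×10^5 W

Q = 4πk·ΔT/(1/r₁ − 1/r₂) = 4π × 15.2 × 37.4 / (1/1.47 − 1/1.51) = 3.96×10^5 W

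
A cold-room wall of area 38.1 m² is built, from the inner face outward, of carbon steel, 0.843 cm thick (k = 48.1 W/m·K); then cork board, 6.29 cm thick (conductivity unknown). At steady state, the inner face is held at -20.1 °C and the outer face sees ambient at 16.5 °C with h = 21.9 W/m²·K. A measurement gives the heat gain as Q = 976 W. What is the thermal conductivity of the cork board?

k = 0.0455 W/m·K

ΣR = ΔT/Q = |-20.1 − 16.5|/976 = 0.03750 K/W
Known resistances:
  R_carbon steel = L/(kA) = 0.00843/(48.1·38.1) = 4.600×10^-6 K/W
  R_conv,out = 1/(hA) = 1/(21.9·38.1) = 0.001198 K/W
R_cork board = ΣR − ΣR_known = 0.03750 − 0.001203 = 0.03630 K/W
L/(kA) = 0.03630 ⇒ k = 0.0629/(0.03630·38.1) = 0.0455 W/m·K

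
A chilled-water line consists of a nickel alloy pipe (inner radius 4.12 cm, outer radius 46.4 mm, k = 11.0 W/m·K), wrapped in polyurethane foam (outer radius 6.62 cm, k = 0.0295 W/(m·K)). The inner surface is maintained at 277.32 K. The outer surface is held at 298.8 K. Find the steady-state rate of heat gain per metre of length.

Q' = 11.2 W/m

Treat each layer as a resistance in series:
  R'_nickel alloy = ln(0.0464/0.0412)/(2πk) = 0.1189/(2π·11.0) = 0.001720 m·K/W
  R'_polyurethane foam = ln(0.0662/0.0464)/(2πk) = 0.3554/(2π·0.0295) = 1.917 m·K/W
ΣR = 0.001720 + 1.917 = 1.919 m·K/W
Q' = ΔT/ΣR = (277.32 K − 298.8 K)/1.919 = -11.2 W/m
(Negative Q' ⇒ heat flows inward; heat gain = 11.2 W/m.)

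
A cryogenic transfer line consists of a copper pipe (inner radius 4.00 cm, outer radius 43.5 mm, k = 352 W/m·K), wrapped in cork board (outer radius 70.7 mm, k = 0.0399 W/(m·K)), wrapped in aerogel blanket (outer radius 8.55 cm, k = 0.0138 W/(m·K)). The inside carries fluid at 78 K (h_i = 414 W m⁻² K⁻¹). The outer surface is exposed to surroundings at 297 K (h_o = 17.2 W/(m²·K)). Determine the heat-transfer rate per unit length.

Q' = 51.6 W/m

Treat each layer as a resistance in series:
  R'_conv,in = 1/(2πr h) = 1/(2π·0.0400·414) = 0.009611 m·K/W
  R'_copper = ln(0.0435/0.0400)/(2πk) = 0.08388/(2π·352) = 3.793×10^-5 m·K/W
  R'_cork board = ln(0.0707/0.0435)/(2πk) = 0.4857/(2π·0.0399) = 1.937 m·K/W
  R'_aerogel blanket = ln(0.0855/0.0707)/(2πk) = 0.1901/(2π·0.0138) = 2.192 m·K/W
  R'_conv,out = 1/(2πr h) = 1/(2π·0.0855·17.2) = 0.1082 m·K/W
ΣR = 0.009611 + 3.793×10^-5 + 1.937 + 2.192 + 0.1082 = 4.247 m·K/W
Q' = ΔT/ΣR = (78 K − 297 K)/4.247 = -51.6 W/m
(Negative Q' ⇒ heat flows inward; heat gain = 51.6 W/m.)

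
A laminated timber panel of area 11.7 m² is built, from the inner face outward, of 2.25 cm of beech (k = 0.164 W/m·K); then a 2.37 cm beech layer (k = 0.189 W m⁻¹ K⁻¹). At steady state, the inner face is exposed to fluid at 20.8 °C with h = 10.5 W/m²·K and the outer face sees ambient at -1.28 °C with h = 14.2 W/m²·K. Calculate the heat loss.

Q = 603 W

Series thermal resistances, inner to outer:
  R_conv,in = 1/(hA) = 1/(10.5·11.7) = 0.008140 K/W
  R_beech = L/(kA) = 0.0225/(0.164·11.7) = 0.01173 K/W
  R_beech = L/(kA) = 0.0237/(0.189·11.7) = 0.01072 K/W
  R_conv,out = 1/(hA) = 1/(14.2·11.7) = 0.006019 K/W
ΣR = 0.008140 + 0.01173 + 0.01072 + 0.006019 = 0.03661 K/W
Q = ΔT/ΣR = (20.8 °C − -1.28 °C)/0.03661 = 603 W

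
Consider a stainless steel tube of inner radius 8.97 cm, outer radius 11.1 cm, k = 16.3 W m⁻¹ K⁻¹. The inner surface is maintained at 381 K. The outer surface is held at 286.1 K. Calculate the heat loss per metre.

Q' = 2πk·ΔT/ln(r₂/r₁) = 2π × 16.3 × 94.9 / ln(0.111/0.0897) = 45600 W/m

Q' = 45600 W/m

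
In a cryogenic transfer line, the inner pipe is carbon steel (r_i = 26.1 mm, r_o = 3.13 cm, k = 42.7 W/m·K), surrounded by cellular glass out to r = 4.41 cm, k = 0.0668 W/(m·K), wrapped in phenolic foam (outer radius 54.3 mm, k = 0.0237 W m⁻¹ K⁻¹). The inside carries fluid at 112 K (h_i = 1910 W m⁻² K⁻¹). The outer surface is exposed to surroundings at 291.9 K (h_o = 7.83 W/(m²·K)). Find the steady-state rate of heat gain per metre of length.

Resistance network (inner→outer):
  R'_conv,in = 1/(2πr h) = 1/(2π·0.0261·1910) = 0.003193 m·K/W
  R'_carbon steel = ln(0.0313/0.0261)/(2πk) = 0.1817/(2π·42.7) = 6.772×10^-4 m·K/W
  R'_cellular glass = ln(0.0441/0.0313)/(2πk) = 0.3428/(2π·0.0668) = 0.8168 m·K/W
  R'_phenolic foam = ln(0.0543/0.0441)/(2πk) = 0.2081/(2π·0.0237) = 1.397 m·K/W
  R'_conv,out = 1/(2πr h) = 1/(2π·0.0543·7.83) = 0.3743 m·K/W
ΣR = 0.003193 + 6.772×10^-4 + 0.8168 + 1.397 + 0.3743 = 2.592 m·K/W
Q' = ΔT/ΣR = (112 K − 291.9 K)/2.592 = -69.4 W/m
(Negative Q' ⇒ heat flows inward; heat gain = 69.4 W/m.)

Q' = 69.4 W/m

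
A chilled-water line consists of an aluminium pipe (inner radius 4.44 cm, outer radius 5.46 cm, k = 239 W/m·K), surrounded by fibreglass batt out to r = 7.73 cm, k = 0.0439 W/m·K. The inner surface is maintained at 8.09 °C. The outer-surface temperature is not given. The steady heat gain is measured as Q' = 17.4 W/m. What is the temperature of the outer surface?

T_out = 30.0 °C

Sum the resistances:
  R'_aluminium = ln(0.0546/0.0444)/(2πk) = 0.2068/(2π·239) = 1.377×10^-4 m·K/W
  R'_fibreglass batt = ln(0.0773/0.0546)/(2πk) = 0.3477/(2π·0.0439) = 1.260 m·K/W
ΣR = 1.261 m·K/W
ΔT = Q'·ΣR = 17.4 × 1.261 = 21.94 K
Heat flows inward, so T_out = T_in + ΔT = 8.09 + 21.94 = 30.0 °C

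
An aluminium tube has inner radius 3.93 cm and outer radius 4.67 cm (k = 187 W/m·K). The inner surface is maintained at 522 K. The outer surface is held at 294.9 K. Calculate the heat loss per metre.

Q' = 1.55×10^6 W/m

Q' = 2πk·ΔT/ln(r₂/r₁) = 2π × 187 × 227.1 / ln(0.0467/0.0393) = 1.55×10^6 W/m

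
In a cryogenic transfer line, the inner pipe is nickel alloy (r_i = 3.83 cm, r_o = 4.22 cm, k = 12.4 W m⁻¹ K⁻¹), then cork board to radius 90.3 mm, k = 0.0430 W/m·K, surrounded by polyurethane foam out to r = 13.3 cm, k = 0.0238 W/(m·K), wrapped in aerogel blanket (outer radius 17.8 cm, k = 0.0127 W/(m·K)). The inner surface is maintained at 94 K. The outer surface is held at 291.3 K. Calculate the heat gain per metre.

Q' = 21.8 W/m

Resistance network (inner→outer):
  R'_nickel alloy = ln(0.0422/0.0383)/(2πk) = 0.09697/(2π·12.4) = 0.001245 m·K/W
  R'_cork board = ln(0.0903/0.0422)/(2πk) = 0.7607/(2π·0.0430) = 2.816 m·K/W
  R'_polyurethane foam = ln(0.133/0.0903)/(2πk) = 0.3872/(2π·0.0238) = 2.589 m·K/W
  R'_aerogel blanket = ln(0.178/0.133)/(2πk) = 0.2914/(2π·0.0127) = 3.652 m·K/W
ΣR = 0.001245 + 2.816 + 2.589 + 3.652 = 9.058 m·K/W
Q' = ΔT/ΣR = (94 K − 291.3 K)/9.058 = -21.8 W/m
(Negative Q' ⇒ heat flows inward; heat gain = 21.8 W/m.)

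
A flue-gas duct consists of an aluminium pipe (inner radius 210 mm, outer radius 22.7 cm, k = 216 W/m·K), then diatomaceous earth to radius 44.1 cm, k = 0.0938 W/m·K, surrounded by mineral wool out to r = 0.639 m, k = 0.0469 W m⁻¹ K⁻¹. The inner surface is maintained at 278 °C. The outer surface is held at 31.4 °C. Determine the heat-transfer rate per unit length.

Q' = 103 W/m

Resistance network (inner→outer):
  R'_aluminium = ln(0.227/0.210)/(2πk) = 0.07784/(2π·216) = 5.736×10^-5 m·K/W
  R'_diatomaceous earth = ln(0.441/0.227)/(2πk) = 0.6641/(2π·0.0938) = 1.127 m·K/W
  R'_mineral wool = ln(0.639/0.441)/(2πk) = 0.3709/(2π·0.0469) = 1.259 m·K/W
ΣR = 5.736×10^-5 + 1.127 + 1.259 = 2.386 m·K/W
Q' = ΔT/ΣR = (278 °C − 31.4 °C)/2.386 = 103 W/m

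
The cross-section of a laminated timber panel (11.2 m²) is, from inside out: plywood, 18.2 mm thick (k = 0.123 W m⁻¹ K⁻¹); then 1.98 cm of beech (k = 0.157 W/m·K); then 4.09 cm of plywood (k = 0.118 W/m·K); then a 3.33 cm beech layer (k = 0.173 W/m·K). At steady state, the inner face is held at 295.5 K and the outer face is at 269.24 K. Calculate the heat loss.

Q = 362 W

Series thermal resistances, inner to outer:
  R_plywood = L/(kA) = 0.0182/(0.123·11.2) = 0.01321 K/W
  R_beech = L/(kA) = 0.0198/(0.157·11.2) = 0.01126 K/W
  R_plywood = L/(kA) = 0.0409/(0.118·11.2) = 0.03095 K/W
  R_beech = L/(kA) = 0.0333/(0.173·11.2) = 0.01719 K/W
ΣR = 0.01321 + 0.01126 + 0.03095 + 0.01719 = 0.07261 K/W
Q = ΔT/ΣR = (295.5 K − 269.24 K)/0.07261 = 362 W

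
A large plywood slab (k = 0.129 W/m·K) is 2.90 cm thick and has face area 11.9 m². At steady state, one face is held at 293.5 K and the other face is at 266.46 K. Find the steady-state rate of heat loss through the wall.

Q = 1430 W

Q = kA·ΔT/L = 0.129 × 11.9 × |293.5 K − 266.46 K| / 0.0290 = 1430 W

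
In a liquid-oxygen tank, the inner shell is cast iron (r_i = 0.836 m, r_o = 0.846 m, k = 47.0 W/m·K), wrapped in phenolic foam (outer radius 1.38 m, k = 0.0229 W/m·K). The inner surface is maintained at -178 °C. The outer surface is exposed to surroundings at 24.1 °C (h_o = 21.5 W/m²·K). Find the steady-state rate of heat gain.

Treat each layer as a resistance in series:
  R_cast iron = (1/0.836 − 1/0.846)/(4πk) = 0.01414/(4π·47.0) = 2.394×10^-5 K/W
  R_phenolic foam = (1/0.846 − 1/1.38)/(4πk) = 0.4574/(4π·0.0229) = 1.589 K/W
  R_conv,out = 1/(4πr²h) = 1/(4π·1.38²·21.5) = 0.001944 K/W
ΣR = 2.394×10^-5 + 1.589 + 0.001944 = 1.591 K/W
Q = ΔT/ΣR = (-178 °C − 24.1 °C)/1.591 = -127 W
(Negative Q ⇒ heat flows inward; heat gain = 127 W.)

Q = 127 W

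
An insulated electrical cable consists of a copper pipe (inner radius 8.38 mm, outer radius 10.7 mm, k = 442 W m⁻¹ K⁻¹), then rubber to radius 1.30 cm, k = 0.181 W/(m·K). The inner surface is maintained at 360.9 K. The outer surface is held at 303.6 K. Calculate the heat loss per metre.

Q' = 335 W/m

Treat each layer as a resistance in series:
  R'_copper = ln(0.0107/0.00838)/(2πk) = 0.2444/(2π·442) = 8.800×10^-5 m·K/W
  R'_rubber = ln(0.0130/0.0107)/(2πk) = 0.1947/(2π·0.181) = 0.1712 m·K/W
ΣR = 8.800×10^-5 + 0.1712 = 0.1713 m·K/W
Q' = ΔT/ΣR = (360.9 K − 303.6 K)/0.1713 = 335 W/m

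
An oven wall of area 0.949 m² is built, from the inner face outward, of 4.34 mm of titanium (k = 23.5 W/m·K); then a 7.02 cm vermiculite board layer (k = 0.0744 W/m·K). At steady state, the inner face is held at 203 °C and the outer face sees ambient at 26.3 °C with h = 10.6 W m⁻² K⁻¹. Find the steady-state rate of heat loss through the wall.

Resistance network (inner→outer):
  R_titanium = L/(kA) = 0.00434/(23.5·0.949) = 1.946×10^-4 K/W
  R_vermiculite board = L/(kA) = 0.0702/(0.0744·0.949) = 0.9943 K/W
  R_conv,out = 1/(hA) = 1/(10.6·0.949) = 0.09941 K/W
ΣR = 1.946×10^-4 + 0.9943 + 0.09941 = 1.094 K/W
Q = ΔT/ΣR = (203 °C − 26.3 °C)/1.094 = 162 W

Q = 162 W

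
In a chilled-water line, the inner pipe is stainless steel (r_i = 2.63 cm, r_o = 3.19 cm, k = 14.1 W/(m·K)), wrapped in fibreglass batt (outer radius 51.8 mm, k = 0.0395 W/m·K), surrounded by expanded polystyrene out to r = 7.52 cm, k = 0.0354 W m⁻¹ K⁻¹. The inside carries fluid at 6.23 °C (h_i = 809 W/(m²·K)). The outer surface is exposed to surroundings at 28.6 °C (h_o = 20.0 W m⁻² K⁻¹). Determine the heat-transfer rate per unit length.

Treat each layer as a resistance in series:
  R'_conv,in = 1/(2πr h) = 1/(2π·0.0263·809) = 0.007480 m·K/W
  R'_stainless steel = ln(0.0319/0.0263)/(2πk) = 0.1930/(2π·14.1) = 0.002179 m·K/W
  R'_fibreglass batt = ln(0.0518/0.0319)/(2πk) = 0.4848/(2π·0.0395) = 1.953 m·K/W
  R'_expanded polystyrene = ln(0.0752/0.0518)/(2πk) = 0.3728/(2π·0.0354) = 1.676 m·K/W
  R'_conv,out = 1/(2πr h) = 1/(2π·0.0752·20.0) = 0.1058 m·K/W
ΣR = 0.007480 + 0.002179 + 1.953 + 1.676 + 0.1058 = 3.744 m·K/W
Q' = ΔT/ΣR = (6.23 °C − 28.6 °C)/3.744 = -5.97 W/m
(Negative Q' ⇒ heat flows inward; heat gain = 5.97 W/m.)

Q' = 5.97 W/m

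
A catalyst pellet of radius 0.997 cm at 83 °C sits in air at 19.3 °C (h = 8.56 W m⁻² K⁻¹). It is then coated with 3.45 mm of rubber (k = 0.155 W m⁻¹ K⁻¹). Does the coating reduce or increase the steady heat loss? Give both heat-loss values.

Critical radius for a sphere: r_cr = 2k/h = 0.0362 m = 3.62 cm.
Outer radius after coating: r₂ = 0.00997 + 0.00345 = 0.01342 m.
Since r₁ < r_cr and r₂ ≤ r_cr, the coating moves toward the maximum at r_cr — heat loss rises.
Bare: R = 1/(4πr₁²h) = 93.52 K/W; Q = 63.7/93.52 = 0.681 W.
Coated: R = R_cond + R_conv = 64.86 K/W; Q = 63.7/64.86 = 0.982 W.

increases: 0.681 → 0.982 W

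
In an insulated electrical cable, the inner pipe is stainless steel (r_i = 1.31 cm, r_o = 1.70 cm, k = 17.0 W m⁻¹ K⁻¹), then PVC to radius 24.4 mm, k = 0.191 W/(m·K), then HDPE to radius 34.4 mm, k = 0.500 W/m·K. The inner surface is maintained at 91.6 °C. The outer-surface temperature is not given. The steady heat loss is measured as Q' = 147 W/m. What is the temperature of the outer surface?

Series resistances:
  R'_stainless steel = ln(0.0170/0.0131)/(2πk) = 0.2606/(2π·17.0) = 0.002440 m·K/W
  R'_PVC = ln(0.0244/0.0170)/(2πk) = 0.3614/(2π·0.191) = 0.3011 m·K/W
  R'_HDPE = ln(0.0344/0.0244)/(2πk) = 0.3435/(2π·0.500) = 0.1093 m·K/W
ΣR = 0.4129 m·K/W
ΔT = Q'·ΣR = 147 × 0.4129 = 60.70 K
Heat flows outward, so T_out = T_in − ΔT = 91.6 − 60.70 = 30.9 °C

T_out = 30.9 °C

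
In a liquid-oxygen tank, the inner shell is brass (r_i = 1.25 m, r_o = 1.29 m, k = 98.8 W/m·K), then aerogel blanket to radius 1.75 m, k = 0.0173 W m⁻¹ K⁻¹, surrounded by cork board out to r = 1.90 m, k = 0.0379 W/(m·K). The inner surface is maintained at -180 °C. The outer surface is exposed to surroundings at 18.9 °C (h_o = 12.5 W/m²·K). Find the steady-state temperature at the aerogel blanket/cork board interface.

T = 0.3 °C

Resistance network (inner→outer):
  R_brass = (1/1.25 − 1/1.29)/(4πk) = 0.02481/(4π·98.8) = 1.998×10^-5 K/W
  R_aerogel blanket = (1/1.29 − 1/1.75)/(4πk) = 0.2038/(4π·0.0173) = 0.9373 K/W
  R_cork board = (1/1.75 − 1/1.90)/(4πk) = 0.04511/(4π·0.0379) = 0.09472 K/W
  R_conv,out = 1/(4πr²h) = 1/(4π·1.90²·12.5) = 0.001763 K/W
ΣR = 1.998×10^-5 + 0.9373 + 0.09472 + 0.001763 = 1.034 K/W
Q = ΔT/ΣR = (-180 °C − 18.9 °C)/1.034 = -192.4 W
From the inner boundary to the aerogel blanket/cork board interface, ΣR_partial = 0.9373 K/W.
T_interface = T_in − Q·ΣR_partial = -180 °C − (-192.4)(0.9373) = 0.3 °C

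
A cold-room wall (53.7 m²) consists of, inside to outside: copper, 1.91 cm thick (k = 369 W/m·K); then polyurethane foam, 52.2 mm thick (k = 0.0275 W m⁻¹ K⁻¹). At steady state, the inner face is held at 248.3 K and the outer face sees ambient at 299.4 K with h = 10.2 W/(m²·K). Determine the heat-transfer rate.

Q = 1370 W

Series thermal resistances, inner to outer:
  R_copper = L/(kA) = 0.0191/(369·53.7) = 9.639×10^-7 K/W
  R_polyurethane foam = L/(kA) = 0.0522/(0.0275·53.7) = 0.03535 K/W
  R_conv,out = 1/(hA) = 1/(10.2·53.7) = 0.001826 K/W
ΣR = 9.639×10^-7 + 0.03535 + 0.001826 = 0.03718 K/W
Q = ΔT/ΣR = (248.3 K − 299.4 K)/0.03718 = -1370 W
(Negative Q ⇒ heat flows inward; heat gain = 1370 W.)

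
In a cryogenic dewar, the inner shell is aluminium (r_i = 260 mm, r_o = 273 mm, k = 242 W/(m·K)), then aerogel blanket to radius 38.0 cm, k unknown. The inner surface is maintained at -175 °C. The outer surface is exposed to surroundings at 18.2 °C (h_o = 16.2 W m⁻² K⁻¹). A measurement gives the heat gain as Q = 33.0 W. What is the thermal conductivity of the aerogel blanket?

k = 0.0141 W/m·K

ΣR = ΔT/Q = |-175 − 18.2|/33.0 = 5.855 K/W
Known resistances:
  R_aluminium = (1/0.260 − 1/0.273)/(4πk) = 0.1832/(4π·242) = 6.023×10^-5 K/W
  R_conv,out = 1/(4πr²h) = 1/(4π·0.380²·16.2) = 0.03402 K/W
R_aerogel blanket = ΣR − ΣR_known = 5.855 − 0.03408 = 5.821 K/W
(1/r₁−1/r₂)/(4πk) = 5.821 ⇒ k = 1.031/(4π·5.821) = 0.0141 W/m·K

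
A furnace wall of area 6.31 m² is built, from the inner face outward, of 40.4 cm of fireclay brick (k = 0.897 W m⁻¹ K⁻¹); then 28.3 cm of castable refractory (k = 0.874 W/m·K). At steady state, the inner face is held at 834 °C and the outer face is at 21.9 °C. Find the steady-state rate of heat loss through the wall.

Q = 6.62 kW

Series thermal resistances, inner to outer:
  R_fireclay brick = L/(kA) = 0.404/(0.897·6.31) = 0.07138 K/W
  R_castable refractory = L/(kA) = 0.283/(0.874·6.31) = 0.05132 K/W
ΣR = 0.07138 + 0.05132 = 0.1227 K/W
Q = ΔT/ΣR = (834 °C − 21.9 °C)/0.1227 = 6620 W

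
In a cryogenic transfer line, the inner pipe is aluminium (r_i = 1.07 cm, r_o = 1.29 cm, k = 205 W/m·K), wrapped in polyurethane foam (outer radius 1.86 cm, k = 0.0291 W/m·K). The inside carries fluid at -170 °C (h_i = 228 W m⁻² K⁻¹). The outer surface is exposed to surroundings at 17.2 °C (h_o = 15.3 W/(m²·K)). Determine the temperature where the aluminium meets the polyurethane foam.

T = -165 °C

Resistance network (inner→outer):
  R'_conv,in = 1/(2πr h) = 1/(2π·0.0107·228) = 0.06524 m·K/W
  R'_aluminium = ln(0.0129/0.0107)/(2πk) = 0.1870/(2π·205) = 1.452×10^-4 m·K/W
  R'_polyurethane foam = ln(0.0186/0.0129)/(2πk) = 0.3659/(2π·0.0291) = 2.001 m·K/W
  R'_conv,out = 1/(2πr h) = 1/(2π·0.0186·15.3) = 0.5593 m·K/W
ΣR = 0.06524 + 1.452×10^-4 + 2.001 + 0.5593 = 2.626 m·K/W
Q' = ΔT/ΣR = (-170 °C − 17.2 °C)/2.626 = -71.29 W/m
From the inner boundary to the aluminium/polyurethane foam interface, ΣR_partial = 0.06539 m·K/W.
T_interface = T_in − Q'·ΣR_partial = -170 °C − (-71.29)(0.06539) = -165 °C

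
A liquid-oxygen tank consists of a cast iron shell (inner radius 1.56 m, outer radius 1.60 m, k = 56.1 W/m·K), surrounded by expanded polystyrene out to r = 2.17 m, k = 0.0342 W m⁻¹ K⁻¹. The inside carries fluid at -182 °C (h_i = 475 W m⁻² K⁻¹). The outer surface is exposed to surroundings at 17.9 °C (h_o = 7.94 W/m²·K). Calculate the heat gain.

Series thermal resistances, inner to outer:
  R_conv,in = 1/(4πr²h) = 1/(4π·1.56²·475) = 6.884×10^-5 K/W
  R_cast iron = (1/1.56 − 1/1.60)/(4πk) = 0.01603/(4π·56.1) = 2.273×10^-5 K/W
  R_expanded polystyrene = (1/1.60 − 1/2.17)/(4πk) = 0.1642/(4π·0.0342) = 0.3820 K/W
  R_conv,out = 1/(4πr²h) = 1/(4π·2.17²·7.94) = 0.002128 K/W
ΣR = 6.884×10^-5 + 2.273×10^-5 + 0.3820 + 0.002128 = 0.3842 K/W
Q = ΔT/ΣR = (-182 °C − 17.9 °C)/0.3842 = -520 W
(Negative Q ⇒ heat flows inward; heat gain = 520 W.)

Q = 520 W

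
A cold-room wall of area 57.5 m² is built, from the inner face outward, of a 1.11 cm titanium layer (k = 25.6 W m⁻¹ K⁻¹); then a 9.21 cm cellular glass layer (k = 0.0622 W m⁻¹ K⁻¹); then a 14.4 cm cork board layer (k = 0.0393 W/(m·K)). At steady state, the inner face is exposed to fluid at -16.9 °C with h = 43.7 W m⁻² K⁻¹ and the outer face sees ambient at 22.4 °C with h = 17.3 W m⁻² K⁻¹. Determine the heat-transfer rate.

Resistance network (inner→outer):
  R_conv,in = 1/(hA) = 1/(43.7·57.5) = 3.980×10^-4 K/W
  R_titanium = L/(kA) = 0.0111/(25.6·57.5) = 7.541×10^-6 K/W
  R_cellular glass = L/(kA) = 0.0921/(0.0622·57.5) = 0.02575 K/W
  R_cork board = L/(kA) = 0.144/(0.0393·57.5) = 0.06372 K/W
  R_conv,out = 1/(hA) = 1/(17.3·57.5) = 0.001005 K/W
ΣR = 3.980×10^-4 + 7.541×10^-6 + 0.02575 + 0.06372 + 0.001005 = 0.09088 K/W
Q = ΔT/ΣR = (-16.9 °C − 22.4 °C)/0.09088 = -432 W
(Negative Q ⇒ heat flows inward; heat gain = 432 W.)

Q = 432 W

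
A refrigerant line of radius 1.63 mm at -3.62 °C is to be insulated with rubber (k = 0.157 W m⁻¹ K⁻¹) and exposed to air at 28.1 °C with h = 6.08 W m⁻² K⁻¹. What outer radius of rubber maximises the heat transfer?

r_cr = 2.58 cm

For a cylinder, r_cr = k_ins/h = 0.157/6.08 = 0.0258 m = 2.58 cm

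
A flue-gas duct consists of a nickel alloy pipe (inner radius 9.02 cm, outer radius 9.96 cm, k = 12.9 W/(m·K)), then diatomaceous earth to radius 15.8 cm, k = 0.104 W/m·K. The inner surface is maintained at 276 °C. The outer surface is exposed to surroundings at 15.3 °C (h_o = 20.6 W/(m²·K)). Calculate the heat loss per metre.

Q' = 345 W/m

Treat each layer as a resistance in series:
  R'_nickel alloy = ln(0.0996/0.0902)/(2πk) = 0.09913/(2π·12.9) = 0.001223 m·K/W
  R'_diatomaceous earth = ln(0.158/0.0996)/(2πk) = 0.4614/(2π·0.104) = 0.7061 m·K/W
  R'_conv,out = 1/(2πr h) = 1/(2π·0.158·20.6) = 0.04890 m·K/W
ΣR = 0.001223 + 0.7061 + 0.04890 = 0.7562 m·K/W
Q' = ΔT/ΣR = (276 °C − 15.3 °C)/0.7562 = 345 W/m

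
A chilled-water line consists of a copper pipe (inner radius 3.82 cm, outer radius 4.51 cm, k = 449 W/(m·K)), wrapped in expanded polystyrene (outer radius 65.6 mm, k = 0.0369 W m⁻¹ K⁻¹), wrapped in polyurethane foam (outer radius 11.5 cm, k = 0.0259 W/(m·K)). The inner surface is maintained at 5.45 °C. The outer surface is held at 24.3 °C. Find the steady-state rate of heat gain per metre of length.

Q' = 3.72 W/m

Series thermal resistances, inner to outer:
  R'_copper = ln(0.0451/0.0382)/(2πk) = 0.1660/(2π·449) = 5.886×10^-5 m·K/W
  R'_expanded polystyrene = ln(0.0656/0.0451)/(2πk) = 0.3747/(2π·0.0369) = 1.616 m·K/W
  R'_polyurethane foam = ln(0.115/0.0656)/(2πk) = 0.5614/(2π·0.0259) = 3.450 m·K/W
ΣR = 5.886×10^-5 + 1.616 + 3.450 = 5.066 m·K/W
Q' = ΔT/ΣR = (5.45 °C − 24.3 °C)/5.066 = -3.72 W/m
(Negative Q' ⇒ heat flows inward; heat gain = 3.72 W/m.)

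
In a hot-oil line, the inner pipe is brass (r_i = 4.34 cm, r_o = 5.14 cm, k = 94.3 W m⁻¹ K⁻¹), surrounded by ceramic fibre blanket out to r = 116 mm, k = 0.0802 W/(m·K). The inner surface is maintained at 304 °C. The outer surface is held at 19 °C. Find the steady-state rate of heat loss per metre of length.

Q' = 176 W/m

Treat each layer as a resistance in series:
  R'_brass = ln(0.0514/0.0434)/(2πk) = 0.1692/(2π·94.3) = 2.855×10^-4 m·K/W
  R'_ceramic fibre blanket = ln(0.116/0.0514)/(2πk) = 0.8140/(2π·0.0802) = 1.615 m·K/W
ΣR = 2.855×10^-4 + 1.615 = 1.615 m·K/W
Q' = ΔT/ΣR = (304 °C − 19 °C)/1.615 = 176 W/m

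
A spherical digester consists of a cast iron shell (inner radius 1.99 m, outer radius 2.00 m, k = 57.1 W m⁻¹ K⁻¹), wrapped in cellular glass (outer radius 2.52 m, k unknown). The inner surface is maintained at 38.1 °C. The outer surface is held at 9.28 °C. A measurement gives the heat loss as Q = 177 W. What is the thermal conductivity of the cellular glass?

ΣR = ΔT/Q = |38.1 − 9.28|/177 = 0.1628 K/W
Known resistances:
  R_cast iron = (1/1.99 − 1/2.00)/(4πk) = 0.002513/(4π·57.1) = 3.502×10^-6 K/W
R_cellular glass = ΣR − ΣR_known = 0.1628 − 3.502×10^-6 = 0.1628 K/W
(1/r₁−1/r₂)/(4πk) = 0.1628 ⇒ k = 0.1032/(4π·0.1628) = 0.0504 W/m·K

k = 0.0504 W/m·K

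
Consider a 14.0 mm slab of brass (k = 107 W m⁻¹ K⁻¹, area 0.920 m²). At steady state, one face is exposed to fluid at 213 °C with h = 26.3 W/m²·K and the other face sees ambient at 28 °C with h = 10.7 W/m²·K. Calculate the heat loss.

Series thermal resistances, inner to outer:
  R_conv,in = 1/(hA) = 1/(26.3·0.920) = 0.04133 K/W
  R_brass = L/(kA) = 0.0140/(107·0.920) = 1.422×10^-4 K/W
  R_conv,out = 1/(hA) = 1/(10.7·0.920) = 0.1016 K/W
ΣR = 0.04133 + 1.422×10^-4 + 0.1016 = 0.1431 K/W
Q = ΔT/ΣR = (213 °C − 28 °C)/0.1431 = 1290 W

Q = 1290 W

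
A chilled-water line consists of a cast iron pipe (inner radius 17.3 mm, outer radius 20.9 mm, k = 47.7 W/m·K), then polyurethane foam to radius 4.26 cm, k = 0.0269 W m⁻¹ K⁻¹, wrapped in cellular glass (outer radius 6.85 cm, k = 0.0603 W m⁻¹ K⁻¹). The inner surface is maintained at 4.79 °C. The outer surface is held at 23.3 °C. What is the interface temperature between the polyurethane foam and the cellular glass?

T = 19.1 °C

Treat each layer as a resistance in series:
  R'_cast iron = ln(0.0209/0.0173)/(2πk) = 0.1890/(2π·47.7) = 6.308×10^-4 m·K/W
  R'_polyurethane foam = ln(0.0426/0.0209)/(2πk) = 0.7121/(2π·0.0269) = 4.213 m·K/W
  R'_cellular glass = ln(0.0685/0.0426)/(2πk) = 0.4750/(2π·0.0603) = 1.254 m·K/W
ΣR = 6.308×10^-4 + 4.213 + 1.254 = 5.468 m·K/W
Q' = ΔT/ΣR = (4.79 °C − 23.3 °C)/5.468 = -3.385 W/m
From the inner boundary to the polyurethane foam/cellular glass interface, ΣR_partial = 4.214 m·K/W.
T_interface = T_in − Q'·ΣR_partial = 4.79 °C − (-3.385)(4.214) = 19.1 °C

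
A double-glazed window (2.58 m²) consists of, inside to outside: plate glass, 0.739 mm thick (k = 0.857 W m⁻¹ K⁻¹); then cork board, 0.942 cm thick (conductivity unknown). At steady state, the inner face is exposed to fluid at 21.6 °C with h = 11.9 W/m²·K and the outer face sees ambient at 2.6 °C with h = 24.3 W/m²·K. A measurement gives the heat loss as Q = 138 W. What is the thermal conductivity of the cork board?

k = 0.0411 W/m·K

ΣR = ΔT/Q = |21.6 − 2.6|/138 = 0.1377 K/W
Known resistances:
  R_conv,in = 1/(hA) = 1/(11.9·2.58) = 0.03257 K/W
  R_plate glass = L/(kA) = 7.39×10^-4/(0.857·2.58) = 3.342×10^-4 K/W
  R_conv,out = 1/(hA) = 1/(24.3·2.58) = 0.01595 K/W
R_cork board = ΣR − ΣR_known = 0.1377 − 0.04885 = 0.08885 K/W
L/(kA) = 0.08885 ⇒ k = 0.00942/(0.08885·2.58) = 0.0411 W/m·K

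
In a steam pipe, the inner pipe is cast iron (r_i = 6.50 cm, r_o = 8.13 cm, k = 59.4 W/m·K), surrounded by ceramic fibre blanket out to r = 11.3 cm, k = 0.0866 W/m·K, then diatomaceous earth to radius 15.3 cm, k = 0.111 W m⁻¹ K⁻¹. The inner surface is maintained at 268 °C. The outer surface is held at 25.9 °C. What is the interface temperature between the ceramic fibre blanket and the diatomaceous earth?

Series thermal resistances, inner to outer:
  R'_cast iron = ln(0.0813/0.0650)/(2πk) = 0.2238/(2π·59.4) = 5.995×10^-4 m·K/W
  R'_ceramic fibre blanket = ln(0.113/0.0813)/(2πk) = 0.3292/(2π·0.0866) = 0.6051 m·K/W
  R'_diatomaceous earth = ln(0.153/0.113)/(2πk) = 0.3031/(2π·0.111) = 0.4345 m·K/W
ΣR = 5.995×10^-4 + 0.6051 + 0.4345 = 1.040 m·K/W
Q' = ΔT/ΣR = (268 °C − 25.9 °C)/1.040 = 232.8 W/m
From the inner boundary to the ceramic fibre blanket/diatomaceous earth interface, ΣR_partial = 0.6057 m·K/W.
T_interface = T_in − Q'·ΣR_partial = 268 °C − (232.8)(0.6057) = 127 °C

T = 127 °C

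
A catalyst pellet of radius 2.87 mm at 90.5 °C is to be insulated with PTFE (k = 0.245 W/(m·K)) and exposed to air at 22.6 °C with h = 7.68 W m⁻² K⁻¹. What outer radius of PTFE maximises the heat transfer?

For a sphere, r_cr = 2k_ins/h = 2·0.245/7.68 = 0.0638 m = 6.38 cm

r_cr = 6.38 cm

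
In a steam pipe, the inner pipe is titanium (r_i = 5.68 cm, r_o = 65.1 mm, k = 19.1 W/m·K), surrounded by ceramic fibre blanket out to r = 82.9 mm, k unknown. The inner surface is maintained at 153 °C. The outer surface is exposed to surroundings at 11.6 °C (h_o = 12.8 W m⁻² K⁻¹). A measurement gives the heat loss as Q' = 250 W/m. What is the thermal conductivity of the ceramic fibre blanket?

k = 0.0928 W/m·K

ΣR = ΔT/Q' = |153 − 11.6|/250 = 0.5656 m·K/W
Known resistances:
  R'_titanium = ln(0.0651/0.0568)/(2πk) = 0.1364/(2π·19.1) = 0.001136 m·K/W
  R'_conv,out = 1/(2πr h) = 1/(2π·0.0829·12.8) = 0.1500 m·K/W
R_ceramic fibre blanket = ΣR − ΣR_known = 0.5656 − 0.1511 = 0.4145 m·K/W
ln(r₂/r₁)/(2πk) = 0.4145 ⇒ k = 0.2417/(2π·0.4145) = 0.0928 W/m·K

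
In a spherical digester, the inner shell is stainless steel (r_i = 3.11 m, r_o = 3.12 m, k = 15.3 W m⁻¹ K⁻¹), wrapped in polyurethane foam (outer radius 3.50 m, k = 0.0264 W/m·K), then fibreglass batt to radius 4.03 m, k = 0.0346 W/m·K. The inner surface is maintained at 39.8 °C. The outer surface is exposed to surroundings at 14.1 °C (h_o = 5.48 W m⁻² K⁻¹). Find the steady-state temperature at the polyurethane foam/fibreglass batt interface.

Resistance network (inner→outer):
  R_stainless steel = (1/3.11 − 1/3.12)/(4πk) = 0.001031/(4π·15.3) = 5.360×10^-6 K/W
  R_polyurethane foam = (1/3.12 − 1/3.50)/(4πk) = 0.03480/(4π·0.0264) = 0.1049 K/W
  R_fibreglass batt = (1/3.50 − 1/4.03)/(4πk) = 0.03758/(4π·0.0346) = 0.08642 K/W
  R_conv,out = 1/(4πr²h) = 1/(4π·4.03²·5.48) = 8.941×10^-4 K/W
ΣR = 5.360×10^-6 + 0.1049 + 0.08642 + 8.941×10^-4 = 0.1922 K/W
Q = ΔT/ΣR = (39.8 °C − 14.1 °C)/0.1922 = 133.7 W
From the inner boundary to the polyurethane foam/fibreglass batt interface, ΣR_partial = 0.1049 K/W.
T_interface = T_in − Q·ΣR_partial = 39.8 °C − (133.7)(0.1049) = 25.8 °C

T = 25.8 °C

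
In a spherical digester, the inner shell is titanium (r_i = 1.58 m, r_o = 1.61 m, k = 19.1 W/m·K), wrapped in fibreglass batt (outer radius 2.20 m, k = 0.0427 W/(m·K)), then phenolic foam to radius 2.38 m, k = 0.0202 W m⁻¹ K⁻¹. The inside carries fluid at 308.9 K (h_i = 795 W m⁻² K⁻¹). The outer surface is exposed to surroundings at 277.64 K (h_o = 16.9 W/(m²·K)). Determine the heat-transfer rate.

Q = 70.0 W

Resistance network (inner→outer):
  R_conv,in = 1/(4πr²h) = 1/(4π·1.58²·795) = 4.010×10^-5 K/W
  R_titanium = (1/1.58 − 1/1.61)/(4πk) = 0.01179/(4π·19.1) = 4.914×10^-5 K/W
  R_fibreglass batt = (1/1.61 − 1/2.20)/(4πk) = 0.1666/(4π·0.0427) = 0.3104 K/W
  R_phenolic foam = (1/2.20 − 1/2.38)/(4πk) = 0.03438/(4π·0.0202) = 0.1354 K/W
  R_conv,out = 1/(4πr²h) = 1/(4π·2.38²·16.9) = 8.313×10^-4 K/W
ΣR = 4.010×10^-5 + 4.914×10^-5 + 0.3104 + 0.1354 + 8.313×10^-4 = 0.4467 K/W
Q = ΔT/ΣR = (308.9 K − 277.64 K)/0.4467 = 70.0 W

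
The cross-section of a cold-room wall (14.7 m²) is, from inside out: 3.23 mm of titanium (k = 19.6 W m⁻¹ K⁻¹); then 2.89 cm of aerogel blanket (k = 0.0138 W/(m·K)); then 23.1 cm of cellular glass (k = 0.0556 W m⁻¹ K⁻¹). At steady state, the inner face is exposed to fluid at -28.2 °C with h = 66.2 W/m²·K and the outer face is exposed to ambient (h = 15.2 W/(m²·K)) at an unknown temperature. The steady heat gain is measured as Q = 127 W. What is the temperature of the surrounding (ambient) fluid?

T_out = 26.5 °C

Series resistances:
  R_conv,in = 1/(hA) = 1/(66.2·14.7) = 0.001028 K/W
  R_titanium = L/(kA) = 0.00323/(19.6·14.7) = 1.121×10^-5 K/W
  R_aerogel blanket = L/(kA) = 0.0289/(0.0138·14.7) = 0.1425 K/W
  R_cellular glass = L/(kA) = 0.231/(0.0556·14.7) = 0.2826 K/W
  R_conv,out = 1/(hA) = 1/(15.2·14.7) = 0.004475 K/W
ΣR = 0.4306 K/W
ΔT = Q·ΣR = 127 × 0.4306 = 54.69 K
Heat flows inward, so T_out = T_in + ΔT = -28.2 + 54.69 = 26.5 °C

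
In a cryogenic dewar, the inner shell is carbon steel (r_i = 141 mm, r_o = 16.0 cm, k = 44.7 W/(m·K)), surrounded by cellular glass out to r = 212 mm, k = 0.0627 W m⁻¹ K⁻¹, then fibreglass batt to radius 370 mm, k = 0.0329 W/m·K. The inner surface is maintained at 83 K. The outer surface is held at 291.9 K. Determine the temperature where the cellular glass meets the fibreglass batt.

Treat each layer as a resistance in series:
  R_carbon steel = (1/0.141 − 1/0.160)/(4πk) = 0.8422/(4π·44.7) = 0.001499 K/W
  R_cellular glass = (1/0.160 − 1/0.212)/(4πk) = 1.533/(4π·0.0627) = 1.946 K/W
  R_fibreglass batt = (1/0.212 − 1/0.370)/(4πk) = 2.014/(4π·0.0329) = 4.872 K/W
ΣR = 0.001499 + 1.946 + 4.872 = 6.819 K/W
Q = ΔT/ΣR = (83 K − 291.9 K)/6.819 = -30.63 W
From the inner boundary to the cellular glass/fibreglass batt interface, ΣR_partial = 1.947 K/W.
T_interface = T_in − Q·ΣR_partial = 83 K − (-30.63)(1.947) = 143 K

T = 143 K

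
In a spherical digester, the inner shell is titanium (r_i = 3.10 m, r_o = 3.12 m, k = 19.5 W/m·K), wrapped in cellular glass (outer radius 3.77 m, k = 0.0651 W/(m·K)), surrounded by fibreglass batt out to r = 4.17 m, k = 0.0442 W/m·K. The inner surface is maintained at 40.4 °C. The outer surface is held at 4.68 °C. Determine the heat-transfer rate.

Resistance network (inner→outer):
  R_titanium = (1/3.10 − 1/3.12)/(4πk) = 0.002068/(4π·19.5) = 8.439×10^-6 K/W
  R_cellular glass = (1/3.12 − 1/3.77)/(4πk) = 0.05526/(4π·0.0651) = 0.06755 K/W
  R_fibreglass batt = (1/3.77 − 1/4.17)/(4πk) = 0.02544/(4π·0.0442) = 0.04581 K/W
ΣR = 8.439×10^-6 + 0.06755 + 0.04581 = 0.1134 K/W
Q = ΔT/ΣR = (40.4 °C − 4.68 °C)/0.1134 = 315 W

Q = 315 W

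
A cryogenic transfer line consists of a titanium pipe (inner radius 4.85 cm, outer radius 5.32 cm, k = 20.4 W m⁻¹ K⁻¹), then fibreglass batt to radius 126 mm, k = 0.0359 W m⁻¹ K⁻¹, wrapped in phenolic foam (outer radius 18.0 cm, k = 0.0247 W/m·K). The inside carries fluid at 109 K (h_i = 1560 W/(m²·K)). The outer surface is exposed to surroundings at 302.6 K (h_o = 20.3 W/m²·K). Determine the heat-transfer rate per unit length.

Treat each layer as a resistance in series:
  R'_conv,in = 1/(2πr h) = 1/(2π·0.0485·1560) = 0.002104 m·K/W
  R'_titanium = ln(0.0532/0.0485)/(2πk) = 0.09249/(2π·20.4) = 7.216×10^-4 m·K/W
  R'_fibreglass batt = ln(0.126/0.0532)/(2πk) = 0.8622/(2π·0.0359) = 3.822 m·K/W
  R'_phenolic foam = ln(0.180/0.126)/(2πk) = 0.3567/(2π·0.0247) = 2.298 m·K/W
  R'_conv,out = 1/(2πr h) = 1/(2π·0.180·20.3) = 0.04356 m·K/W
ΣR = 0.002104 + 7.216×10^-4 + 3.822 + 2.298 + 0.04356 = 6.166 m·K/W
Q' = ΔT/ΣR = (109 K − 302.6 K)/6.166 = -31.4 W/m
(Negative Q' ⇒ heat flows inward; heat gain = 31.4 W/m.)

Q' = 31.4 W/m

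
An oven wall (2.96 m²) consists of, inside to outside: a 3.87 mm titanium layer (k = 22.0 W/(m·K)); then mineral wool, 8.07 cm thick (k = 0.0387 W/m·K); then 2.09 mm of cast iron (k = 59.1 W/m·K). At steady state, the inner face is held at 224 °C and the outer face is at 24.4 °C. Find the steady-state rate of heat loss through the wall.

Treat each layer as a resistance in series:
  R_titanium = L/(kA) = 0.00387/(22.0·2.96) = 5.943×10^-5 K/W
  R_mineral wool = L/(kA) = 0.0807/(0.0387·2.96) = 0.7045 K/W
  R_cast iron = L/(kA) = 0.00209/(59.1·2.96) = 1.195×10^-5 K/W
ΣR = 5.943×10^-5 + 0.7045 + 1.195×10^-5 = 0.7046 K/W
Q = ΔT/ΣR = (224 °C − 24.4 °C)/0.7046 = 283 W

Q = 283 W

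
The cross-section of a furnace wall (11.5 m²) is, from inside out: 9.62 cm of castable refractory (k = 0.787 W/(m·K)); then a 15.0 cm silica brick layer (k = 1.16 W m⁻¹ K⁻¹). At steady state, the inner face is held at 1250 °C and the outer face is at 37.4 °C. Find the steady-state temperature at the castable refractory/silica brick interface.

Series thermal resistances, inner to outer:
  R_castable refractory = L/(kA) = 0.0962/(0.787·11.5) = 0.01063 K/W
  R_silica brick = L/(kA) = 0.150/(1.16·11.5) = 0.01124 K/W
ΣR = 0.01063 + 0.01124 = 0.02187 K/W
Q = ΔT/ΣR = (1250 °C − 37.4 °C)/0.02187 = 55450 W
From the inner boundary to the castable refractory/silica brick interface, ΣR_partial = 0.01063 K/W.
T_interface = T_in − Q·ΣR_partial = 1250 °C − (55450)(0.01063) = 661 °C

T = 661 °C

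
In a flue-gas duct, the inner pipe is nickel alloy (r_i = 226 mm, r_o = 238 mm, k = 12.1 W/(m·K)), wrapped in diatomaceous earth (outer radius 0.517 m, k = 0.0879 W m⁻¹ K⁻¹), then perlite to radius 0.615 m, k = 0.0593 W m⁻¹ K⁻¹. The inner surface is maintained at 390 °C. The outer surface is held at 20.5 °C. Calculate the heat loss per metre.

Series thermal resistances, inner to outer:
  R'_nickel alloy = ln(0.238/0.226)/(2πk) = 0.05174/(2π·12.1) = 6.805×10^-4 m·K/W
  R'_diatomaceous earth = ln(0.517/0.238)/(2πk) = 0.7758/(2π·0.0879) = 1.405 m·K/W
  R'_perlite = ln(0.615/0.517)/(2πk) = 0.1736/(2π·0.0593) = 0.4659 m·K/W
ΣR = 6.805×10^-4 + 1.405 + 0.4659 = 1.872 m·K/W
Q' = ΔT/ΣR = (390 °C − 20.5 °C)/1.872 = 197 W/m

Q' = 197 W/m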